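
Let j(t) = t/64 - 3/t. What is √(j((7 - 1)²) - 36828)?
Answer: I*√5303163/12 ≈ 191.91*I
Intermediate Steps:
j(t) = -3/t + t/64 (j(t) = t*(1/64) - 3/t = t/64 - 3/t = -3/t + t/64)
√(j((7 - 1)²) - 36828) = √((-3/(7 - 1)² + (7 - 1)²/64) - 36828) = √((-3/(6²) + (1/64)*6²) - 36828) = √((-3/36 + (1/64)*36) - 36828) = √((-3*1/36 + 9/16) - 36828) = √((-1/12 + 9/16) - 36828) = √(23/48 - 36828) = √(-1767721/48) = I*√5303163/12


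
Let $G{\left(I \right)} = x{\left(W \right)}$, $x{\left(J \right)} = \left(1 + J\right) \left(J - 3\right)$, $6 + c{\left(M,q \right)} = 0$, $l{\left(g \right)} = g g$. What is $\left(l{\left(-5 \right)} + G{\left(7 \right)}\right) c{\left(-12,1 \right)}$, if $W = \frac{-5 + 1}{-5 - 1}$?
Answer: $- \frac{380}{3} \approx -126.67$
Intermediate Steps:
$l{\left(g \right)} = g^{2}$
$c{\left(M,q \right)} = -6$ ($c{\left(M,q \right)} = -6 + 0 = -6$)
$W = \frac{2}{3}$ ($W = - \frac{4}{-6} = \left(-4\right) \left(- \frac{1}{6}\right) = \frac{2}{3} \approx 0.66667$)
$x{\left(J \right)} = \left(1 + J\right) \left(-3 + J\right)$
$G{\left(I \right)} = - \frac{35}{9}$ ($G{\left(I \right)} = -3 + \left(\frac{2}{3}\right)^{2} - \frac{4}{3} = -3 + \frac{4}{9} - \frac{4}{3} = - \frac{35}{9}$)
$\left(l{\left(-5 \right)} + G{\left(7 \right)}\right) c{\left(-12,1 \right)} = \left(\left(-5\right)^{2} - \frac{35}{9}\right) \left(-6\right) = \left(25 - \frac{35}{9}\right) \left(-6\right) = \frac{190}{9} \left(-6\right) = - \frac{380}{3}$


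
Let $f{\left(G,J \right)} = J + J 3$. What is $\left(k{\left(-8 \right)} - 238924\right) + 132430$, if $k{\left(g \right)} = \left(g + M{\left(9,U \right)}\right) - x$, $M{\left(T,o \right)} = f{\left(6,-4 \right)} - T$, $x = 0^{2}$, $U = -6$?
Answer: $-106527$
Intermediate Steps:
$f{\left(G,J \right)} = 4 J$ ($f{\left(G,J \right)} = J + 3 J = 4 J$)
$x = 0$
$M{\left(T,o \right)} = -16 - T$ ($M{\left(T,o \right)} = 4 \left(-4\right) - T = -16 - T$)
$k{\left(g \right)} = -25 + g$ ($k{\left(g \right)} = \left(g - 25\right) - 0 = \left(g - 25\right) + 0 = \left(-25 + g\right) + 0 = -25 + g$)
$\left(k{\left(-8 \right)} - 238924\right) + 132430 = \left(\left(-25 - 8\right) - 238924\right) + 132430 = \left(-33 - 238924\right) + 132430 = -238957 + 132430 = -106527$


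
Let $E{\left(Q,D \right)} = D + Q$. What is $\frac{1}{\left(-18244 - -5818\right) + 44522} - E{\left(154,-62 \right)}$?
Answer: $- \frac{2952831}{32096} \approx -92.0$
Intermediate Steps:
$\frac{1}{\left(-18244 - -5818\right) + 44522} - E{\left(154,-62 \right)} = \frac{1}{\left(-18244 - -5818\right) + 44522} - \left(-62 + 154\right) = \frac{1}{\left(-18244 + 5818\right) + 44522} - 92 = \frac{1}{-12426 + 44522} - 92 = \frac{1}{32096} - 92 = - \frac{2952831}{32096}$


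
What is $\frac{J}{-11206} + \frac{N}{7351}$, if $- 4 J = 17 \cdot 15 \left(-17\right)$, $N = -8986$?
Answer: $- \frac{434655049}{329501224} \approx -1.3191$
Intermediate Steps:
$J = \frac{4335}{4}$ ($J = - \frac{17 \cdot 15 \left(-17\right)}{4} = - \frac{255 \left(-17\right)}{4} = \left(- \frac{1}{4}\right) \left(-4335\right) = \frac{4335}{4} \approx 1083.8$)
$\frac{J}{-11206} + \frac{N}{7351} = \frac{4335}{4 \left(-11206\right)} - \frac{8986}{7351} = \frac{4335}{4} \left(- \frac{1}{11206}\right) - \frac{8986}{7351} = - \frac{4335}{44824} - \frac{8986}{7351} = - \frac{434655049}{329501224}$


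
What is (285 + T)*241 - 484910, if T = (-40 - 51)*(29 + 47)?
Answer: -2082981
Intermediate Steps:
T = -6916 (T = -91*76 = -6916)
(285 + T)*241 - 484910 = (285 - 6916)*241 - 484910 = -6631*241 - 484910 = -1598071 - 484910 = -2082981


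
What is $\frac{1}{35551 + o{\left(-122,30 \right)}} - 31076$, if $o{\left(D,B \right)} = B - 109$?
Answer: $- \frac{1102327871}{35472} \approx -31076.0$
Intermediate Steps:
$o{\left(D,B \right)} = -109 + B$
$\frac{1}{35551 + o{\left(-122,30 \right)}} - 31076 = \frac{1}{35551 + \left(-109 + 30\right)} - 31076 = \frac{1}{35551 - 79} - 31076 = \frac{1}{35472} - 31076 = - \frac{1102327871}{35472}$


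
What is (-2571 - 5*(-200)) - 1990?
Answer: -3561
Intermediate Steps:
(-2571 - 5*(-200)) - 1990 = (-2571 + 1000) - 1990 = -1571 - 1990 = -3561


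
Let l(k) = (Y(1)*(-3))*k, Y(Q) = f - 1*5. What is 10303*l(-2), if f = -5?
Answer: -618180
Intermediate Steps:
Y(Q) = -10 (Y(Q) = -5 - 1*5 = -5 - 5 = -10)
l(k) = 30*k (l(k) = (-10*(-3))*k = 30*k)
10303*l(-2) = 10303*(30*(-2)) = 10303*(-60) = -618180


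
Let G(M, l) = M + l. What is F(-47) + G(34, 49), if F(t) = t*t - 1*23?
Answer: 2269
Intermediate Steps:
F(t) = -23 + t² (F(t) = t² - 23 = -23 + t²)
F(-47) + G(34, 49) = (-23 + (-47)²) + (34 + 49) = (-23 + 2209) + 83 = 2186 + 83 = 2269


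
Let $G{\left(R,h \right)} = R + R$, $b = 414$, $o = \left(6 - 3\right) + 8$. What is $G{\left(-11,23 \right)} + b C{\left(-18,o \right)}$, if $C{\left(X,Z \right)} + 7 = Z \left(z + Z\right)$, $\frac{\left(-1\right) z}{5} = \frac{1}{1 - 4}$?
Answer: $54764$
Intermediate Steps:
$o = 11$ ($o = 3 + 8 = 11$)
$G{\left(R,h \right)} = 2 R$
$z = \frac{5}{3}$ ($z = - \frac{5}{1 - 4} = - \frac{5}{-3} = \left(-5\right) \left(- \frac{1}{3}\right) = \frac{5}{3} \approx 1.6667$)
$C{\left(X,Z \right)} = -7 + Z \left(\frac{5}{3} + Z\right)$
$G{\left(-11,23 \right)} + b C{\left(-18,o \right)} = 2 \left(-11\right) + 414 \left(-7 + 11^{2} + \frac{5}{3} \cdot 11\right) = -22 + 414 \left(-7 + 121 + \frac{55}{3}\right) = -22 + 414 \cdot \frac{397}{3} = -22 + 54786 = 54764$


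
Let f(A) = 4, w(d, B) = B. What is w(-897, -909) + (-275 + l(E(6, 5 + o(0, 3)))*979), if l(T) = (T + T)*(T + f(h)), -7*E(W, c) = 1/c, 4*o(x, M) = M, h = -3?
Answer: -35702944/25921 ≈ -1377.4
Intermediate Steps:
o(x, M) = M/4
E(W, c) = -1/(7*c)
l(T) = 2*T*(4 + T) (l(T) = (T + T)*(T + 4) = (2*T)*(4 + T) = 2*T*(4 + T))
w(-897, -909) + (-275 + l(E(6, 5 + o(0, 3)))*979) = -909 + (-275 + (2*(-1/(7*(5 + (1/4)*3)))*(4 - 1/(7*(5 + (1/4)*3))))*979) = -909 + (-275 + (2*(-1/(7*(5 + 3/4)))*(4 - 1/(7*(5 + 3/4))))*979) = -909 + (-275 + (2*(-1/(7*23/4))*(4 - 1/(7*23/4)))*979) = -909 + (-275 + (2*(-1/7*4/23)*(4 - 1/7*4/23))*979) = -909 + (-275 + (2*(-4/161)*(4 - 4/161))*979) = -909 + (-275 + (2*(-4/161)*(640/161))*979) = -909 + (-275 - 5120/25921*979) = -909 + (-275 - 5012480/25921) = -909 - 12140755/25921 = -35702944/25921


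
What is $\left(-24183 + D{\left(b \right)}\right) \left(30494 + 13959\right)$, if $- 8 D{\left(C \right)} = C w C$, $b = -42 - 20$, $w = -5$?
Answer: $- \frac{1936417133}{2} \approx -9.6821 \cdot 10^{8}$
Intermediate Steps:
$b = -62$
$D{\left(C \right)} = \frac{5 C^{2}}{8}$ ($D{\left(C \right)} = - \frac{C \left(-5\right) C}{8} = - \frac{- 5 C C}{8} = - \frac{\left(-5\right) C^{2}}{8} = \frac{5 C^{2}}{8}$)
$\left(-24183 + D{\left(b \right)}\right) \left(30494 + 13959\right) = \left(-24183 + \frac{5 \left(-62\right)^{2}}{8}\right) \left(30494 + 13959\right) = \left(-24183 + \frac{5}{8} \cdot 3844\right) 44453 = \left(-24183 + \frac{4805}{2}\right) 44453 = \left(- \frac{43561}{2}\right) 44453 = - \frac{1936417133}{2}$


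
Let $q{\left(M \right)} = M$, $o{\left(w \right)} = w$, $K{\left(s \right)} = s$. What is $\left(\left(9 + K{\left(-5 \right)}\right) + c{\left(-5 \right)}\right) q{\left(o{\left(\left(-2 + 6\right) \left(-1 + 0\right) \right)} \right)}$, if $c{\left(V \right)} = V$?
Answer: $4$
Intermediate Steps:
$\left(\left(9 + K{\left(-5 \right)}\right) + c{\left(-5 \right)}\right) q{\left(o{\left(\left(-2 + 6\right) \left(-1 + 0\right) \right)} \right)} = \left(\left(9 - 5\right) - 5\right) \left(-2 + 6\right) \left(-1 + 0\right) = \left(4 - 5\right) 4 \left(-1\right) = \left(-1\right) \left(-4\right) = 4$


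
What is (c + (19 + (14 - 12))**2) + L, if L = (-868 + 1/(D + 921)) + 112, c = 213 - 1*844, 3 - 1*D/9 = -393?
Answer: -4242809/4485 ≈ -946.00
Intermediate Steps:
D = 3564 (D = 27 - 9*(-393) = 27 + 3537 = 3564)
c = -631 (c = 213 - 844 = -631)
L = -3390659/4485 (L = (-868 + 1/(3564 + 921)) + 112 = (-868 + 1/4485) + 112 = -3892979/4485 + 112 = -3390659/4485 ≈ -756.00)
(c + (19 + (14 - 12))**2) + L = (-631 + (19 + (14 - 12))**2) - 3390659/4485 = (-631 + (19 + 2)**2) - 3390659/4485 = (-631 + 21**2) - 3390659/4485 = (-631 + 441) - 3390659/4485 = -190 - 3390659/4485 = -4242809/4485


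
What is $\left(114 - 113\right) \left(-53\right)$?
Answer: $-53$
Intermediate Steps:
$\left(114 - 113\right) \left(-53\right) = 1 \left(-53\right) = -53$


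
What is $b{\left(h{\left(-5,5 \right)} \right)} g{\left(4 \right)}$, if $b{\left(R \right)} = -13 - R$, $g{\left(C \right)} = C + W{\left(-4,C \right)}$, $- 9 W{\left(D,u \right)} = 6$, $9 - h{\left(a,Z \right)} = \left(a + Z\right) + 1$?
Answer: $-70$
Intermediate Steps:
$h{\left(a,Z \right)} = 8 - Z - a$ ($h{\left(a,Z \right)} = 9 - \left(\left(a + Z\right) + 1\right) = 9 - \left(\left(Z + a\right) + 1\right) = 9 - \left(1 + Z + a\right) = 8 - Z - a$)
$W{\left(D,u \right)} = - \frac{2}{3}$ ($W{\left(D,u \right)} = \left(- \frac{1}{9}\right) 6 = - \frac{2}{3}$)
$g{\left(C \right)} = - \frac{2}{3} + C$ ($g{\left(C \right)} = C - \frac{2}{3} = - \frac{2}{3} + C$)
$b{\left(h{\left(-5,5 \right)} \right)} g{\left(4 \right)} = \left(-13 - \left(8 - 5 - -5\right)\right) \left(- \frac{2}{3} + 4\right) = \left(-13 - \left(8 - 5 + 5\right)\right) \frac{10}{3} = \left(-13 - 8\right) \frac{10}{3} = \left(-21\right) \frac{10}{3} = -70$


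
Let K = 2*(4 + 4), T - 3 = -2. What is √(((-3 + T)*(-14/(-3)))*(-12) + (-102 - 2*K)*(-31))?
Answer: 3*√474 ≈ 65.315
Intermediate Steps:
T = 1 (T = 3 - 2 = 1)
K = 16 (K = 2*8 = 16)
√(((-3 + T)*(-14/(-3)))*(-12) + (-102 - 2*K)*(-31)) = √(((-3 + 1)*(-14/(-3)))*(-12) + (-102 - 2*16)*(-31)) = √(-(-28)*(-1)/3*(-12) + (-102 - 32)*(-31)) = √(-2*14/3*(-12) - 134*(-31)) = √(-28/3*(-12) + 4154) = √(112 + 4154) = √4266 = 3*√474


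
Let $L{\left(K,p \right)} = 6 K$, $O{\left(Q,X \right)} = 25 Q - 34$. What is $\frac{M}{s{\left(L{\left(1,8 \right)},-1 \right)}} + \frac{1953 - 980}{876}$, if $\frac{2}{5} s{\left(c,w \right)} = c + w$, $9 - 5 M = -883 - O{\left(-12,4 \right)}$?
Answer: $\frac{1099241}{109500} \approx 10.039$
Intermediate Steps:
$O{\left(Q,X \right)} = -34 + 25 Q$
$M = \frac{558}{5}$ ($M = \frac{9}{5} - \frac{-883 - \left(-34 + 25 \left(-12\right)\right)}{5} = \frac{9}{5} - \frac{-883 - \left(-34 - 300\right)}{5} = \frac{9}{5} - \frac{-883 - -334}{5} = \frac{9}{5} - \frac{-883 + 334}{5} = \frac{9}{5} - - \frac{549}{5} = \frac{9}{5} + \frac{549}{5} = \frac{558}{5} \approx 111.6$)
$s{\left(c,w \right)} = \frac{5 c}{2} + \frac{5 w}{2}$ ($s{\left(c,w \right)} = \frac{5 \left(c + w\right)}{2} = \frac{5 c}{2} + \frac{5 w}{2}$)
$\frac{M}{s{\left(L{\left(1,8 \right)},-1 \right)}} + \frac{1953 - 980}{876} = \frac{558}{5 \left(\frac{5 \cdot 6 \cdot 1}{2} + \frac{5}{2} \left(-1\right)\right)} + \frac{1953 - 980}{876} = \frac{558}{5 \left(\frac{5}{2} \cdot 6 - \frac{5}{2}\right)} + 973 \cdot \frac{1}{876} = \frac{558}{5 \left(15 - \frac{5}{2}\right)} + \frac{973}{876} = \frac{558}{5 \cdot \frac{25}{2}} + \frac{973}{876} = \frac{558}{5} \cdot \frac{2}{25} + \frac{973}{876} = \frac{1116}{125} + \frac{973}{876} = \frac{1099241}{109500}$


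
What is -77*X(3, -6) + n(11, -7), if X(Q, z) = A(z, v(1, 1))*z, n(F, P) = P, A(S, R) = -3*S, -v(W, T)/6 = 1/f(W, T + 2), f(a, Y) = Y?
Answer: 8309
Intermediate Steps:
v(W, T) = -6/(2 + T) (v(W, T) = -6/(T + 2) = -6/(2 + T))
X(Q, z) = -3*z² (X(Q, z) = (-3*z)*z = -3*z²)
-77*X(3, -6) + n(11, -7) = -(-231)*(-6)² - 7 = -(-231)*36 - 7 = -77*(-108) - 7 = 8316 - 7 = 8309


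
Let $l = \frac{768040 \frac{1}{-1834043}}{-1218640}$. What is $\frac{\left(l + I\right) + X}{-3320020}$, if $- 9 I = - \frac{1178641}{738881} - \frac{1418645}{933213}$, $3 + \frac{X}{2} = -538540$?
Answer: $\frac{74696968535226141483844718039}{230246711196804834401684261304} \approx 0.32442$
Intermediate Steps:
$X = -1077086$ ($X = -6 + 2 \left(-538540\right) = -6 - 1077080 = -1077086$)
$I = \frac{2148132939778}{6205800191877}$ ($I = - \frac{- \frac{1178641}{738881} - \frac{1418645}{933213}}{9} = \left(- \frac{1}{9}\right) \left(- \frac{2148132939778}{689533354653}\right) = \frac{2148132939778}{6205800191877} \approx 0.34615$)
$l = \frac{19201}{55875954038}$ ($l = 768040 \left(- \frac{1}{1834043}\right) \left(- \frac{1}{1218640}\right) = \left(- \frac{768040}{1834043}\right) \left(- \frac{1}{1218640}\right) = \frac{19201}{55875954038} \approx 3.4364 \cdot 10^{-7}$)
$\frac{\left(l + I\right) + X}{-3320020} = \frac{\left(\frac{19201}{55875954038} + \frac{2148132939778}{6205800191877}\right) - 1077086}{-3320020} = \left(\frac{120029096568118834153841}{346755006290330832949326} - 1077086\right) \left(- \frac{1}{3320020}\right) = \left(- \frac{373484842676130707419223590195}{346755006290330832949326}\right) \left(- \frac{1}{3320020}\right) = \frac{74696968535226141483844718039}{230246711196804834401684261304}$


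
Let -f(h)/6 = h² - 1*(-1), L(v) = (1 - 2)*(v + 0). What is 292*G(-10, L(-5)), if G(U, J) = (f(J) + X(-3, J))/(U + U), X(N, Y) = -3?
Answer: 11607/5 ≈ 2321.4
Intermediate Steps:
L(v) = -v
f(h) = -6 - 6*h² (f(h) = -6*(h² - 1*(-1)) = -6*(h² + 1) = -6*(1 + h²) = -6 - 6*h²)
G(U, J) = (-9 - 6*J²)/(2*U) (G(U, J) = ((-6 - 6*J²) - 3)/(U + U) = (-9 - 6*J²)/((2*U)) = (-9 - 6*J²)*(1/(2*U)) = (-9 - 6*J²)/(2*U))
292*G(-10, L(-5)) = 292*((3/2)*(-3 - 2*(-1*(-5))²)/(-10)) = 292*((3/2)*(-⅒)*(-3 - 2*5²)) = 292*((3/2)*(-⅒)*(-3 - 2*25)) = 292*((3/2)*(-⅒)*(-3 - 50)) = 292*((3/2)*(-⅒)*(-53)) = 292*(159/20) = 11607/5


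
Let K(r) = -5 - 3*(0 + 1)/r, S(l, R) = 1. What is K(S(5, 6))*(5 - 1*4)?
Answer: -8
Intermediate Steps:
K(r) = -5 - 3/r
K(S(5, 6))*(5 - 1*4) = (-5 - 3/1)*(5 - 1*4) = (-5 - 3*1)*(5 - 4) = (-5 - 3)*1 = -8*1 = -8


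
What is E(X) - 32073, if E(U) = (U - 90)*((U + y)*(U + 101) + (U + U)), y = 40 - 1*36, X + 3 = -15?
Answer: 97311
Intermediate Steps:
X = -18 (X = -3 - 15 = -18)
y = 4 (y = 40 - 36 = 4)
E(U) = (-90 + U)*(2*U + (4 + U)*(101 + U)) (E(U) = (U - 90)*((U + 4)*(U + 101) + (U + U)) = (-90 + U)*((4 + U)*(101 + U) + 2*U) = (-90 + U)*(2*U + (4 + U)*(101 + U)))
E(X) - 32073 = (-36360 + (-18)**3 - 9226*(-18) + 17*(-18)**2) - 32073 = (-36360 - 5832 + 166068 + 17*324) - 32073 = (-36360 - 5832 + 166068 + 5508) - 32073 = 129384 - 32073 = 97311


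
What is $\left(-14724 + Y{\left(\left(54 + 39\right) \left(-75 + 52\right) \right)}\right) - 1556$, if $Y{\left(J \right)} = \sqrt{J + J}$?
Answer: $-16280 + i \sqrt{4278} \approx -16280.0 + 65.406 i$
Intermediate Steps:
$Y{\left(J \right)} = \sqrt{2} \sqrt{J}$ ($Y{\left(J \right)} = \sqrt{2 J} = \sqrt{2} \sqrt{J}$)
$\left(-14724 + Y{\left(\left(54 + 39\right) \left(-75 + 52\right) \right)}\right) - 1556 = \left(-14724 + \sqrt{2} \sqrt{\left(54 + 39\right) \left(-75 + 52\right)}\right) - 1556 = \left(-14724 + \sqrt{2} \sqrt{93 \left(-23\right)}\right) - 1556 = \left(-14724 + \sqrt{2} \sqrt{-2139}\right) - 1556 = \left(-14724 + \sqrt{2} i \sqrt{2139}\right) - 1556 = \left(-14724 + i \sqrt{4278}\right) - 1556 = -16280 + i \sqrt{4278}$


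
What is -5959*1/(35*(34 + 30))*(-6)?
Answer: 17877/1120 ≈ 15.962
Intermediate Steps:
-5959*1/(35*(34 + 30))*(-6) = -5959/(64*35)*(-6) = -5959/2240*(-6) = 17877/1120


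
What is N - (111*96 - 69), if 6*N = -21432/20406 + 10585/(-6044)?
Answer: -22908652753/2163752 ≈ -10587.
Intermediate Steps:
N = -1010329/2163752 (N = (-21432/20406 + 10585/(-6044))/6 = (-21432*1/20406 + 10585*(-1/6044))/6 = (-188/179 - 10585/6044)/6 = (1/6)*(-3030987/1081876) = -1010329/2163752 ≈ -0.46693)
N - (111*96 - 69) = -1010329/2163752 - (111*96 - 69) = -1010329/2163752 - (10656 - 69) = -1010329/2163752 - 1*10587 = -1010329/2163752 - 10587 = -22908652753/2163752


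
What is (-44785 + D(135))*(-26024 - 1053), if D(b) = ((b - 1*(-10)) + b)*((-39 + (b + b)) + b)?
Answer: -1562207515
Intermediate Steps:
D(b) = (-39 + 3*b)*(10 + 2*b) (D(b) = ((b + 10) + b)*((-39 + 2*b) + b) = ((10 + b) + b)*(-39 + 3*b) = (10 + 2*b)*(-39 + 3*b) = (-39 + 3*b)*(10 + 2*b))
(-44785 + D(135))*(-26024 - 1053) = (-44785 + (-390 - 48*135 + 6*135²))*(-26024 - 1053) = (-44785 + (-390 - 6480 + 6*18225))*(-27077) = (-44785 + (-390 - 6480 + 109350))*(-27077) = (-44785 + 102480)*(-27077) = 57695*(-27077) = -1562207515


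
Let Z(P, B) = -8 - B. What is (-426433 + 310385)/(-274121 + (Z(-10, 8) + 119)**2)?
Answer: 14506/32939 ≈ 0.44039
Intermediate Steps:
(-426433 + 310385)/(-274121 + (Z(-10, 8) + 119)**2) = (-426433 + 310385)/(-274121 + ((-8 - 1*8) + 119)**2) = -116048/(-274121 + ((-8 - 8) + 119)**2) = -116048/(-274121 + (-16 + 119)**2) = -116048/(-274121 + 103**2) = -116048/(-274121 + 10609) = -116048/(-263512) = -116048*(-1/263512) = 14506/32939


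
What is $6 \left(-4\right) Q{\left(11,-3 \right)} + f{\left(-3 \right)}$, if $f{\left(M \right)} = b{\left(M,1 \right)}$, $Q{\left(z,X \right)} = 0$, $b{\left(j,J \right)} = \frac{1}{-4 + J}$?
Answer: $- \frac{1}{3} \approx -0.33333$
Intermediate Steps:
$f{\left(M \right)} = - \frac{1}{3}$ ($f{\left(M \right)} = \frac{1}{-4 + 1} = \frac{1}{-3} = - \frac{1}{3}$)
$6 \left(-4\right) Q{\left(11,-3 \right)} + f{\left(-3 \right)} = 6 \left(-4\right) 0 - \frac{1}{3} = \left(-24\right) 0 - \frac{1}{3} = 0 - \frac{1}{3} = - \frac{1}{3}$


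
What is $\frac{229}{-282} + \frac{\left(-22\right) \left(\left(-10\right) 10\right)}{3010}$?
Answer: $- \frac{6889}{84882} \approx -0.08116$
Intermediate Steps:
$\frac{229}{-282} + \frac{\left(-22\right) \left(\left(-10\right) 10\right)}{3010} = 229 \left(- \frac{1}{282}\right) + \left(-22\right) \left(-100\right) \frac{1}{3010} = - \frac{229}{282} + 2200 \cdot \frac{1}{3010} = - \frac{229}{282} + \frac{220}{301} = - \frac{6889}{84882}$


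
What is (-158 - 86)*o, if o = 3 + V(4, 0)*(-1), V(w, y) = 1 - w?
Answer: -1464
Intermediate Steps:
o = 6 (o = 3 + (1 - 1*4)*(-1) = 3 + (1 - 4)*(-1) = 3 - 3*(-1) = 3 + 3 = 6)
(-158 - 86)*o = (-158 - 86)*6 = -244*6 = -1464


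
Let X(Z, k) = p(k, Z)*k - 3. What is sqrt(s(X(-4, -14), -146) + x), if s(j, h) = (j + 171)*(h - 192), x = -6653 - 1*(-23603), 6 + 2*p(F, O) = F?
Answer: I*sqrt(87154) ≈ 295.22*I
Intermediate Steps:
p(F, O) = -3 + F/2
X(Z, k) = -3 + k*(-3 + k/2) (X(Z, k) = (-3 + k/2)*k - 3 = k*(-3 + k/2) - 3 = -3 + k*(-3 + k/2))
x = 16950 (x = -6653 + 23603 = 16950)
s(j, h) = (-192 + h)*(171 + j) (s(j, h) = (171 + j)*(-192 + h) = (-192 + h)*(171 + j))
sqrt(s(X(-4, -14), -146) + x) = sqrt((-32832 - 192*(-3 + (1/2)*(-14)*(-6 - 14)) + 171*(-146) - 146*(-3 + (1/2)*(-14)*(-6 - 14))) + 16950) = sqrt((-32832 - 192*(-3 + (1/2)*(-14)*(-20)) - 24966 - 146*(-3 + (1/2)*(-14)*(-20))) + 16950) = sqrt((-32832 - 192*(-3 + 140) - 24966 - 146*(-3 + 140)) + 16950) = sqrt((-32832 - 192*137 - 24966 - 146*137) + 16950) = sqrt((-32832 - 26304 - 24966 - 20002) + 16950) = sqrt(-104104 + 16950) = sqrt(-87154) = I*sqrt(87154)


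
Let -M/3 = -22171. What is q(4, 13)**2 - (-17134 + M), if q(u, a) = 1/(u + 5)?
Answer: -3999698/81 ≈ -49379.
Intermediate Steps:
M = 66513 (M = -3*(-22171) = 66513)
q(u, a) = 1/(5 + u)
q(4, 13)**2 - (-17134 + M) = (1/(5 + 4))**2 - (-17134 + 66513) = (1/9)**2 - 1*49379 = (1/9)**2 - 49379 = 1/81 - 49379 = -3999698/81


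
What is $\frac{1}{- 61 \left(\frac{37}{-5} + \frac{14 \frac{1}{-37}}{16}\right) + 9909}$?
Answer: $\frac{1480}{15335527} \approx 9.6508 \cdot 10^{-5}$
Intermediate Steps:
$\frac{1}{- 61 \left(\frac{37}{-5} + \frac{14 \frac{1}{-37}}{16}\right) + 9909} = \frac{1}{- 61 \left(37 \left(- \frac{1}{5}\right) + 14 \left(- \frac{1}{37}\right) \frac{1}{16}\right) + 9909} = \frac{1}{- 61 \left(- \frac{37}{5} - \frac{7}{296}\right) + 9909} = \frac{1}{\left(-61\right) \left(- \frac{10987}{1480}\right) + 9909} = \frac{1}{\frac{670207}{1480} + 9909} = \frac{1}{\frac{15335527}{1480}} = \frac{1480}{15335527}$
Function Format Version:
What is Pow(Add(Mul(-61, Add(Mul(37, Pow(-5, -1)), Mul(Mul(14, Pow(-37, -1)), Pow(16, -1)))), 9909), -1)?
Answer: Rational(1480, 15335527) ≈ 9.6508e-5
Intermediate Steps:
Pow(Add(Mul(-61, Add(Mul(37, Pow(-5, -1)), Mul(Mul(14, Pow(-37, -1)), Pow(16, -1)))), 9909), -1) = Pow(Add(Mul(-61, Add(Mul(37, Rational(-1, 5)), Mul(Mul(14, Rational(-1, 37)), Rational(1, 16)))), 9909), -1) = Pow(Add(Mul(-61, Add(Rational(-37, 5), Mul(Rational(-14, 37), Rational(1, 16)))), 9909), -1) = Pow(Add(Mul(-61, Add(Rational(-37, 5), Rational(-7, 296))), 9909), -1) = Pow(Add(Mul(-61, Rational(-10987, 1480)), 9909), -1) = Pow(Add(Rational(670207, 1480), 9909), -1) = Pow(Rational(15335527, 1480), -1) = Rational(1480, 15335527)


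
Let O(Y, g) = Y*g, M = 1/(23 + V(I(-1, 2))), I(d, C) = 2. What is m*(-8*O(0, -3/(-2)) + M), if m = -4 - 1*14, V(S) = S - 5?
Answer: -9/10 ≈ -0.90000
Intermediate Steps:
V(S) = -5 + S
M = 1/20 (M = 1/(23 + (-5 + 2)) = 1/(23 - 3) = 1/20 ≈ 0.050000)
m = -18 (m = -4 - 14 = -18)
m*(-8*O(0, -3/(-2)) + M) = -18*(-0*(-3/(-2)) + 1/20) = -18*(-0*(-3*(-½)) + 1/20) = -18*(-0*3/2 + 1/20) = -18*(-8*0 + 1/20) = -18*(0 + 1/20) = -18*1/20 = -9/10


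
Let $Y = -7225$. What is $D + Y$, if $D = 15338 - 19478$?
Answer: $-11365$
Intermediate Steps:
$D = -4140$ ($D = 15338 - 19478 = -4140$)
$D + Y = -4140 - 7225 = -11365$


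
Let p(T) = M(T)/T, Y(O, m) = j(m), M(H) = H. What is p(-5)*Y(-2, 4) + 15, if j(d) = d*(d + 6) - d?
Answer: 51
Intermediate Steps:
j(d) = -d + d*(6 + d) (j(d) = d*(6 + d) - d = -d + d*(6 + d))
Y(O, m) = m*(5 + m)
p(T) = 1 (p(T) = T/T = 1)
p(-5)*Y(-2, 4) + 15 = 1*(4*(5 + 4)) + 15 = 1*(4*9) + 15 = 1*36 + 15 = 36 + 15 = 51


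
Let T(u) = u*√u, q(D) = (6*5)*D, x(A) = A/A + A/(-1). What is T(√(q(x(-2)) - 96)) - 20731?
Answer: -20731 + 6^(¾)*I^(3/2) ≈ -20734.0 + 2.7108*I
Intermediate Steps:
x(A) = 1 - A (x(A) = 1 + A*(-1) = 1 - A)
q(D) = 30*D
T(u) = u^(3/2)
T(√(q(x(-2)) - 96)) - 20731 = (√(30*(1 - 1*(-2)) - 96))^(3/2) - 20731 = (√(30*(1 + 2) - 96))^(3/2) - 20731 = (√(30*3 - 96))^(3/2) - 20731 = (√(90 - 96))^(3/2) - 20731 = (√(-6))^(3/2) - 20731 = (I*√6)^(3/2) - 20731 = 6^(¾)*I^(3/2) - 20731 = -20731 + 6^(¾)*I^(3/2)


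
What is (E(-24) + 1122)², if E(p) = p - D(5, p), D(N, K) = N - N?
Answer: 1205604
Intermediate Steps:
D(N, K) = 0
E(p) = p (E(p) = p - 1*0 = p + 0 = p)
(E(-24) + 1122)² = (-24 + 1122)² = 1098² = 1205604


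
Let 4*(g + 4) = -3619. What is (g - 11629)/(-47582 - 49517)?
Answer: 50151/388396 ≈ 0.12912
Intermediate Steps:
g = -3635/4 (g = -4 + (¼)*(-3619) = -4 - 3619/4 = -3635/4 ≈ -908.75)
(g - 11629)/(-47582 - 49517) = (-3635/4 - 11629)/(-47582 - 49517) = -50151/4/(-97099) = -50151/4*(-1/97099) = 50151/388396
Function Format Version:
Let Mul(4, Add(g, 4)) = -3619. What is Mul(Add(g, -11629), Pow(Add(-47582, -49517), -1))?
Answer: Rational(50151, 388396) ≈ 0.12912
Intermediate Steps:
g = Rational(-3635, 4) (g = Add(-4, Mul(Rational(1, 4), -3619)) = Add(-4, Rational(-3619, 4)) = Rational(-3635, 4) ≈ -908.75)
Mul(Add(g, -11629), Pow(Add(-47582, -49517), -1)) = Mul(Add(Rational(-3635, 4), -11629), Pow(Add(-47582, -49517), -1)) = Mul(Rational(-50151, 4), Pow(-97099, -1)) = Mul(Rational(-50151, 4), Rational(-1, 97099)) = Rational(50151, 388396)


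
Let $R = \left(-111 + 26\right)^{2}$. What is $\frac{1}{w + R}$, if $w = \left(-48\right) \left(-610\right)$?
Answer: $\frac{1}{36505} \approx 2.7394 \cdot 10^{-5}$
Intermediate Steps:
$w = 29280$
$R = 7225$ ($R = \left(-85\right)^{2} = 7225$)
$\frac{1}{w + R} = \frac{1}{29280 + 7225} = \frac{1}{36505}$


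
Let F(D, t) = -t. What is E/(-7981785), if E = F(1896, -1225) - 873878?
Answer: 872653/7981785 ≈ 0.10933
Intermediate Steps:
E = -872653 (E = -1*(-1225) - 873878 = 1225 - 873878 = -872653)
E/(-7981785) = -872653/(-7981785) = -872653*(-1/7981785) = 872653/7981785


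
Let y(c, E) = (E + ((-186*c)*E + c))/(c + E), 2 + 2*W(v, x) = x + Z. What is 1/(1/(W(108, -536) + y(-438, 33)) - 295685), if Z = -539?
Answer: -215269/63651814295 ≈ -3.3820e-6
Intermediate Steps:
W(v, x) = -541/2 + x/2 (W(v, x) = -1 + (x - 539)/2 = -1 + (-539 + x)/2 = -1 + (-539/2 + x/2) = -541/2 + x/2)
y(c, E) = (E + c - 186*E*c)/(E + c) (y(c, E) = (E + (-186*E*c + c))/(E + c) = (E + (c - 186*E*c))/(E + c) = (E + c - 186*E*c)/(E + c))
1/(1/(W(108, -536) + y(-438, 33)) - 295685) = 1/(1/((-541/2 + (1/2)*(-536)) + (33 - 438 - 186*33*(-438))/(33 - 438)) - 295685) = 1/(1/((-541/2 - 268) + (33 - 438 + 2688444)/(-405)) - 295685) = 1/(1/(-1077/2 - 1/405*2688039) - 295685) = 1/(1/(-1077/2 - 99557/15) - 295685) = 1/(1/(-215269/30) - 295685) = 1/(-30/215269 - 295685) = 1/(-63651814295/215269) = -215269/63651814295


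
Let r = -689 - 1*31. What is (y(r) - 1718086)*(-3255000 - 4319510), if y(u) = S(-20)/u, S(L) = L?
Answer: 234245868794225/18 ≈ 1.3014e+13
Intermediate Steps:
r = -720 (r = -689 - 31 = -720)
y(u) = -20/u
(y(r) - 1718086)*(-3255000 - 4319510) = (-20/(-720) - 1718086)*(-3255000 - 4319510) = (-20*(-1/720) - 1718086)*(-7574510) = (1/36 - 1718086)*(-7574510) = -61851095/36*(-7574510) = 234245868794225/18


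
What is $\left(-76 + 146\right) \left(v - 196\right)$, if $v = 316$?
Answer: $8400$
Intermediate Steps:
$\left(-76 + 146\right) \left(v - 196\right) = \left(-76 + 146\right) \left(316 - 196\right) = 70 \cdot 120 = 8400$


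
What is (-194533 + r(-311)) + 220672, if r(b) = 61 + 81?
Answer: 26281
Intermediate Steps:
r(b) = 142
(-194533 + r(-311)) + 220672 = (-194533 + 142) + 220672 = -194391 + 220672 = 26281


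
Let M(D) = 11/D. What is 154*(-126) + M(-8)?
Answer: -155243/8 ≈ -19405.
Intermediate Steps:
154*(-126) + M(-8) = 154*(-126) + 11/(-8) = -19404 + 11*(-⅛) = -19404 - 11/8 = -155243/8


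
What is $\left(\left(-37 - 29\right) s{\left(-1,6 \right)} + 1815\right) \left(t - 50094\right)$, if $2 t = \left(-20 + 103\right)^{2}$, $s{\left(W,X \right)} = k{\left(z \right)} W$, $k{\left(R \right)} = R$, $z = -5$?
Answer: $- \frac{138549015}{2} \approx -6.9274 \cdot 10^{7}$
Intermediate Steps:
$s{\left(W,X \right)} = - 5 W$
$t = \frac{6889}{2}$ ($t = \frac{\left(-20 + 103\right)^{2}}{2} = \frac{83^{2}}{2} = \frac{1}{2} \cdot 6889 = \frac{6889}{2} \approx 3444.5$)
$\left(\left(-37 - 29\right) s{\left(-1,6 \right)} + 1815\right) \left(t - 50094\right) = \left(\left(-37 - 29\right) \left(\left(-5\right) \left(-1\right)\right) + 1815\right) \left(\frac{6889}{2} - 50094\right) = \left(\left(-66\right) 5 + 1815\right) \left(- \frac{93299}{2}\right) = \left(-330 + 1815\right) \left(- \frac{93299}{2}\right) = 1485 \left(- \frac{93299}{2}\right) = - \frac{138549015}{2}$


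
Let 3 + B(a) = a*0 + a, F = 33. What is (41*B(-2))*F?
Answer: -6765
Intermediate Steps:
B(a) = -3 + a (B(a) = -3 + (a*0 + a) = -3 + (0 + a) = -3 + a)
(41*B(-2))*F = (41*(-3 - 2))*33 = (41*(-5))*33 = -205*33 = -6765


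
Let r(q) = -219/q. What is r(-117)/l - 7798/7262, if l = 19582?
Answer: -2977393439/2772987438 ≈ -1.0737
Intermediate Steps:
r(-117)/l - 7798/7262 = -219/(-117)/19582 - 7798/7262 = -219*(-1/117)*(1/19582) - 7798*1/7262 = (73/39)*(1/19582) - 3899/3631 = 73/763698 - 3899/3631 = -2977393439/2772987438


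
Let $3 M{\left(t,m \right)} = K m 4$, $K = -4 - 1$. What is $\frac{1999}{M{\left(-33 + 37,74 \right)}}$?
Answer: $- \frac{5997}{1480} \approx -4.052$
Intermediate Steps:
$K = -5$
$M{\left(t,m \right)} = - \frac{20 m}{3}$ ($M{\left(t,m \right)} = \frac{- 5 m 4}{3} = \frac{\left(-20\right) m}{3} = - \frac{20 m}{3}$)
$\frac{1999}{M{\left(-33 + 37,74 \right)}} = \frac{1999}{\left(- \frac{20}{3}\right) 74} = \frac{1999}{- \frac{1480}{3}} = 1999 \left(- \frac{3}{1480}\right) = - \frac{5997}{1480}$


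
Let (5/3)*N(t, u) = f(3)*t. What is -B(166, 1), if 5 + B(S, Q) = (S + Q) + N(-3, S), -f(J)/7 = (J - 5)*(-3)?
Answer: -1188/5 ≈ -237.60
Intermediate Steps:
f(J) = -105 + 21*J (f(J) = -7*(J - 5)*(-3) = -7*(-5 + J)*(-3) = -7*(15 - 3*J) = -105 + 21*J)
N(t, u) = -126*t/5 (N(t, u) = 3*((-105 + 21*3)*t)/5 = 3*((-105 + 63)*t)/5 = 3*(-42*t)/5 = -126*t/5)
B(S, Q) = 353/5 + Q + S (B(S, Q) = -5 + ((S + Q) - 126/5*(-3)) = -5 + ((Q + S) + 378/5) = -5 + (378/5 + Q + S) = 353/5 + Q + S)
-B(166, 1) = -(353/5 + 1 + 166) = -1*1188/5 = -1188/5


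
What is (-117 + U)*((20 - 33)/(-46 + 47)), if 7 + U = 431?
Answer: -3991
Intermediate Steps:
U = 424 (U = -7 + 431 = 424)
(-117 + U)*((20 - 33)/(-46 + 47)) = (-117 + 424)*((20 - 33)/(-46 + 47)) = 307*(-13/1) = 307*(-13*1) = 307*(-13) = -3991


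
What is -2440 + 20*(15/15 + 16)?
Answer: -2100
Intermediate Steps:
-2440 + 20*(15/15 + 16) = -2440 + 20*(15*(1/15) + 16) = -2440 + 20*(1 + 16) = -2440 + 20*17 = -2440 + 340 = -2100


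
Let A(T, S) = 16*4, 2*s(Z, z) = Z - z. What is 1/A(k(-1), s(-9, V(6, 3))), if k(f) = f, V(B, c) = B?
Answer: 1/64 ≈ 0.015625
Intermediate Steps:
s(Z, z) = Z/2 - z/2 (s(Z, z) = (Z - z)/2 = Z/2 - z/2)
A(T, S) = 64
1/A(k(-1), s(-9, V(6, 3))) = 1/64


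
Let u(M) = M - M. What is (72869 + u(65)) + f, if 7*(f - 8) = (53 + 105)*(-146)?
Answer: 487071/7 ≈ 69582.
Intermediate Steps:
u(M) = 0
f = -23012/7 (f = 8 + ((53 + 105)*(-146))/7 = 8 + (158*(-146))/7 = 8 + (⅐)*(-23068) = 8 - 23068/7 = -23012/7 ≈ -3287.4)
(72869 + u(65)) + f = (72869 + 0) - 23012/7 = 72869 - 23012/7 = 487071/7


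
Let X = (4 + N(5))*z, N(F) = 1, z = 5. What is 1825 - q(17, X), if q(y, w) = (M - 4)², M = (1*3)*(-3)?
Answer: 1656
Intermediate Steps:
M = -9 (M = 3*(-3) = -9)
X = 25 (X = (4 + 1)*5 = 5*5 = 25)
q(y, w) = 169 (q(y, w) = (-9 - 4)² = (-13)² = 169)
1825 - q(17, X) = 1825 - 1*169 = 1825 - 169 = 1656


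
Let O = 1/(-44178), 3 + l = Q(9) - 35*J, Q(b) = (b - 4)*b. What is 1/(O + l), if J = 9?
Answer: -44178/12060595 ≈ -0.0036630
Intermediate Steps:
Q(b) = b*(-4 + b) (Q(b) = (-4 + b)*b = b*(-4 + b))
l = -273 (l = -3 + (9*(-4 + 9) - 35*9) = -3 + (9*5 - 315) = -3 + (45 - 315) = -3 - 270 = -273)
O = -1/44178 ≈ -2.2636e-5
1/(O + l) = 1/(-1/44178 - 273) = 1/(-12060595/44178) = -44178/12060595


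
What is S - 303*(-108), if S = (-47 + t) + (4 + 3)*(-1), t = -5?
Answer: 32665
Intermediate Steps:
S = -59 (S = (-47 - 5) + (4 + 3)*(-1) = -52 + 7*(-1) = -52 - 7 = -59)
S - 303*(-108) = -59 - 303*(-108) = -59 + 32724 = 32665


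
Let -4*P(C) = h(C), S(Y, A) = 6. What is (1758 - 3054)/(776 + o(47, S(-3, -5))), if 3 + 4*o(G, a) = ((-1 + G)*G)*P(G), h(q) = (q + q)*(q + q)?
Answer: 1728/1590919 ≈ 0.0010862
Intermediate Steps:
h(q) = 4*q² (h(q) = (2*q)*(2*q) = 4*q²)
P(C) = -C²
o(G, a) = -¾ - G³*(-1 + G)/4 (o(G, a) = -¾ + (((-1 + G)*G)*(-G²))/4 = -¾ + ((G*(-1 + G))*(-G²))/4 = -¾ + (-G³*(-1 + G))/4 = -¾ - G³*(-1 + G)/4)
(1758 - 3054)/(776 + o(47, S(-3, -5))) = (1758 - 3054)/(776 + (-¾ - ¼*47⁴ + (¼)*47³)) = -1296/(776 + (-¾ - ¼*4879681 + (¼)*103823)) = -1296/(776 + (-¾ - 4879681/4 + 103823/4)) = -1296/(776 - 4775861/4) = -1296/(-4772757/4) = -1296*(-4/4772757) = 1728/1590919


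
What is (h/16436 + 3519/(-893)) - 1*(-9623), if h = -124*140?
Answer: 5041670680/524191 ≈ 9618.0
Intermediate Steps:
h = -17360
(h/16436 + 3519/(-893)) - 1*(-9623) = (-17360/16436 + 3519/(-893)) - 1*(-9623) = (-17360*1/16436 + 3519*(-1/893)) + 9623 = (-620/587 - 3519/893) + 9623 = -2619313/524191 + 9623 = 5041670680/524191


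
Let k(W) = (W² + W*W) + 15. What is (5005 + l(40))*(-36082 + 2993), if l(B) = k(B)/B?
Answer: -1346159787/8 ≈ -1.6827e+8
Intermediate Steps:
k(W) = 15 + 2*W² (k(W) = (W² + W²) + 15 = 2*W² + 15 = 15 + 2*W²)
l(B) = (15 + 2*B²)/B
(5005 + l(40))*(-36082 + 2993) = (5005 + (2*40 + 15/40))*(-36082 + 2993) = (5005 + (80 + 15*(1/40)))*(-33089) = (5005 + (80 + 3/8))*(-33089) = (5005 + 643/8)*(-33089) = (40683/8)*(-33089) = -1346159787/8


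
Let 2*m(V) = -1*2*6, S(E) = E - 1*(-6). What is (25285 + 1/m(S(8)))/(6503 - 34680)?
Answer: -151709/169062 ≈ -0.89736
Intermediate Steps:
S(E) = 6 + E (S(E) = E + 6 = 6 + E)
m(V) = -6 (m(V) = (-1*2*6)/2 = (-2*6)/2 = (½)*(-12) = -6)
(25285 + 1/m(S(8)))/(6503 - 34680) = (25285 + 1/(-6))/(6503 - 34680) = (25285 - ⅙)/(-28177) = (151709/6)*(-1/28177) = -151709/169062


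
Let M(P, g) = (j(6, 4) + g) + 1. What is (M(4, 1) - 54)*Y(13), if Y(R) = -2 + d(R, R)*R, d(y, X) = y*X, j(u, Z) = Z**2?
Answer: -79020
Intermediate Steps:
d(y, X) = X*y
M(P, g) = 17 + g (M(P, g) = (4**2 + g) + 1 = (16 + g) + 1 = 17 + g)
Y(R) = -2 + R**3 (Y(R) = -2 + (R*R)*R = -2 + R**2*R = -2 + R**3)
(M(4, 1) - 54)*Y(13) = ((17 + 1) - 54)*(-2 + 13**3) = (18 - 54)*(-2 + 2197) = -36*2195 = -79020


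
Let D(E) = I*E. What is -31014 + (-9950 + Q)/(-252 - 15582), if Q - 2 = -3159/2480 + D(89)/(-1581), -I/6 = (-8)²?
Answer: -20703331950137/667561440 ≈ -31013.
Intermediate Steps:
I = -384 (I = -6*(-8)² = -6*64 = -384)
D(E) = -384*E
Q = 941977/42160 (Q = 2 + (-3159/2480 - 384*89/(-1581)) = 2 + (-3159*1/2480 - 34176*(-1/1581)) = 2 + (-3159/2480 + 11392/527) = 2 + 857657/42160 = 941977/42160 ≈ 22.343)
-31014 + (-9950 + Q)/(-252 - 15582) = -31014 + (-9950 + 941977/42160)/(-252 - 15582) = -31014 - 418550023/42160/(-15834) = -31014 - 418550023/42160*(-1/15834) = -31014 + 418550023/667561440 = -20703331950137/667561440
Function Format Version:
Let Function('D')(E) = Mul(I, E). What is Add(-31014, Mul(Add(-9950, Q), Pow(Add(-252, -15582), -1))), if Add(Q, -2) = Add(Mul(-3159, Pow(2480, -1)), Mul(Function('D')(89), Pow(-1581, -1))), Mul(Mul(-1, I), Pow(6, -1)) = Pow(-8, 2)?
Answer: Rational(-20703331950137, 667561440) ≈ -31013.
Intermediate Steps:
I = -384 (I = Mul(-6, Pow(-8, 2)) = Mul(-6, 64) = -384)
Function('D')(E) = Mul(-384, E)
Q = Rational(941977, 42160) (Q = Add(2, Add(Mul(-3159, Pow(2480, -1)), Mul(Mul(-384, 89), Pow(-1581, -1)))) = Add(2, Add(Mul(-3159, Rational(1, 2480)), Mul(-34176, Rational(-1, 1581)))) = Add(2, Add(Rational(-3159, 2480), Rational(11392, 527))) = Add(2, Rational(857657, 42160)) = Rational(941977, 42160) ≈ 22.343)
Add(-31014, Mul(Add(-9950, Q), Pow(Add(-252, -15582), -1))) = Add(-31014, Mul(Add(-9950, Rational(941977, 42160)), Pow(Add(-252, -15582), -1))) = Add(-31014, Mul(Rational(-418550023, 42160), Pow(-15834, -1))) = Add(-31014, Mul(Rational(-418550023, 42160), Rational(-1, 15834))) = Add(-31014, Rational(418550023, 667561440)) = Rational(-20703331950137, 667561440)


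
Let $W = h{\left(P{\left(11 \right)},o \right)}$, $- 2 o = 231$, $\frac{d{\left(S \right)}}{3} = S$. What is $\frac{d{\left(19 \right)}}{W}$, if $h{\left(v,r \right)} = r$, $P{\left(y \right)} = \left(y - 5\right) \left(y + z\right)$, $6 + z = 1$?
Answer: $- \frac{38}{77} \approx -0.49351$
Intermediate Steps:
$z = -5$ ($z = -6 + 1 = -5$)
$d{\left(S \right)} = 3 S$
$P{\left(y \right)} = \left(-5 + y\right)^{2}$ ($P{\left(y \right)} = \left(y - 5\right) \left(y - 5\right) = \left(-5 + y\right) \left(-5 + y\right) = \left(-5 + y\right)^{2}$)
$o = - \frac{231}{2}$ ($o = \left(- \frac{1}{2}\right) 231 = - \frac{231}{2} \approx -115.5$)
$W = - \frac{231}{2} \approx -115.5$
$\frac{d{\left(19 \right)}}{W} = \frac{3 \cdot 19}{- \frac{231}{2}} = 57 \left(- \frac{2}{231}\right) = - \frac{38}{77}$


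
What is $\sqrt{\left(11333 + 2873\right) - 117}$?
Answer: $\sqrt{14089} \approx 118.7$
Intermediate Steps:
$\sqrt{\left(11333 + 2873\right) - 117} = \sqrt{14206 - 117} = \sqrt{14089}$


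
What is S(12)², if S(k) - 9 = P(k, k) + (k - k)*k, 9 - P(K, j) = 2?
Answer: 256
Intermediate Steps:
P(K, j) = 7 (P(K, j) = 9 - 1*2 = 9 - 2 = 7)
S(k) = 16 (S(k) = 9 + (7 + (k - k)*k) = 9 + (7 + 0*k) = 9 + (7 + 0) = 9 + 7 = 16)
S(12)² = 16² = 256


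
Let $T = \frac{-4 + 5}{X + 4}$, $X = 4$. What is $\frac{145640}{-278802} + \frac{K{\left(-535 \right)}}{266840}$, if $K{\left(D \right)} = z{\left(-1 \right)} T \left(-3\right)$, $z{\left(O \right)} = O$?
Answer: $- \frac{155449892197}{297582102720} \approx -0.52238$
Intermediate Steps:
$T = \frac{1}{8}$ ($T = \frac{-4 + 5}{4 + 4} = 1 \cdot \frac{1}{8} = \frac{1}{8} \approx 0.125$)
$K{\left(D \right)} = \frac{3}{8}$ ($K{\left(D \right)} = \left(-1\right) \frac{1}{8} \left(-3\right) = \left(- \frac{1}{8}\right) \left(-3\right) = \frac{3}{8}$)
$\frac{145640}{-278802} + \frac{K{\left(-535 \right)}}{266840} = \frac{145640}{-278802} + \frac{3}{8 \cdot 266840} = 145640 \left(- \frac{1}{278802}\right) + \frac{3}{8} \cdot \frac{1}{266840} = - \frac{72820}{139401} + \frac{3}{2134720} = - \frac{155449892197}{297582102720}$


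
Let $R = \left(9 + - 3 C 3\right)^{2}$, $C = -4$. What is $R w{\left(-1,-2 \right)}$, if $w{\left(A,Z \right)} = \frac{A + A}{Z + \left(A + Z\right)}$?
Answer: $810$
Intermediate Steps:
$w{\left(A,Z \right)} = \frac{2 A}{A + 2 Z}$
$R = 2025$ ($R = \left(9 + \left(-3\right) \left(-4\right) 3\right)^{2} = \left(9 + 12 \cdot 3\right)^{2} = \left(9 + 36\right)^{2} = 45^{2} = 2025$)
$R w{\left(-1,-2 \right)} = 2025 \cdot 2 \left(-1\right) \frac{1}{-1 + 2 \left(-2\right)} = 2025 \cdot 2 \left(-1\right) \frac{1}{-1 - 4} = 2025 \cdot 2 \left(-1\right) \frac{1}{-5} = 2025 \cdot 2 \left(-1\right) \left(- \frac{1}{5}\right) = 2025 \cdot \frac{2}{5} = 810$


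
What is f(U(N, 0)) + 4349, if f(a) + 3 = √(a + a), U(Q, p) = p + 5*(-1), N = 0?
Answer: 4346 + I*√10 ≈ 4346.0 + 3.1623*I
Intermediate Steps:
U(Q, p) = -5 + p (U(Q, p) = p - 5 = -5 + p)
f(a) = -3 + √2*√a (f(a) = -3 + √(a + a) = -3 + √(2*a) = -3 + √2*√a)
f(U(N, 0)) + 4349 = (-3 + √2*√(-5 + 0)) + 4349 = (-3 + √2*√(-5)) + 4349 = (-3 + √2*(I*√5)) + 4349 = (-3 + I*√10) + 4349 = 4346 + I*√10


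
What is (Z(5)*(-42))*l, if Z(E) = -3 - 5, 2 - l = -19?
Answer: 7056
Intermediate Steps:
l = 21 (l = 2 - 1*(-19) = 2 + 19 = 21)
Z(E) = -8
(Z(5)*(-42))*l = -8*(-42)*21 = 336*21 = 7056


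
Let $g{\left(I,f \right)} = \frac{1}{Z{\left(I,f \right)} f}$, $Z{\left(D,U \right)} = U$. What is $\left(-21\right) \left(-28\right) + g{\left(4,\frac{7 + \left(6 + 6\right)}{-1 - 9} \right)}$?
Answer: $\frac{212368}{361} \approx 588.28$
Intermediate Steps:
$g{\left(I,f \right)} = \frac{1}{f^{2}}$ ($g{\left(I,f \right)} = \frac{1}{f f} = \frac{1}{f^{2}}$)
$\left(-21\right) \left(-28\right) + g{\left(4,\frac{7 + \left(6 + 6\right)}{-1 - 9} \right)} = \left(-21\right) \left(-28\right) + \frac{1}{\frac{1}{\left(-1 - 9\right)^{2}} \left(7 + \left(6 + 6\right)\right)^{2}} = 588 + \frac{1}{\frac{1}{100} \left(7 + 12\right)^{2}} = 588 + \frac{1}{\frac{361}{100}} = 588 + \frac{100}{361} = \frac{212368}{361}$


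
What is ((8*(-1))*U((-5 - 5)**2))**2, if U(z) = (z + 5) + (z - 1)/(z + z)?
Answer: 445167801/625 ≈ 7.1227e+5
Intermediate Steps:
U(z) = 5 + z + (-1 + z)/(2*z) (U(z) = (5 + z) + (-1 + z)/((2*z)) = (5 + z) + (-1 + z)*(1/(2*z)) = (5 + z) + (-1 + z)/(2*z) = 5 + z + (-1 + z)/(2*z))
((8*(-1))*U((-5 - 5)**2))**2 = ((8*(-1))*(11/2 + (-5 - 5)**2 - 1/(2*(-5 - 5)**2)))**2 = (-8*(11/2 + (-10)**2 - 1/(2*((-10)**2))))**2 = (-8*(11/2 + 100 - 1/2/100))**2 = (-8*(11/2 + 100 - 1/2*1/100))**2 = (-8*(11/2 + 100 - 1/200))**2 = (-8*21099/200)**2 = (-21099/25)**2 = 445167801/625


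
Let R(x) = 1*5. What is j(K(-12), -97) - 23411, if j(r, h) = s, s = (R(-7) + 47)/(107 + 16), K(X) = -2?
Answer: -2879501/123 ≈ -23411.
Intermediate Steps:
R(x) = 5
s = 52/123 (s = (5 + 47)/(107 + 16) = 52/123 ≈ 0.42276)
j(r, h) = 52/123
j(K(-12), -97) - 23411 = 52/123 - 23411 = -2879501/123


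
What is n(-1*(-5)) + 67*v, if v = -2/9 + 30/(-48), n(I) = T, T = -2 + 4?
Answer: -3943/72 ≈ -54.764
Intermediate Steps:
T = 2
n(I) = 2
v = -61/72 (v = -2*⅑ + 30*(-1/48) = -2/9 - 5/8 = -61/72 ≈ -0.84722)
n(-1*(-5)) + 67*v = 2 + 67*(-61/72) = 2 - 4087/72 = -3943/72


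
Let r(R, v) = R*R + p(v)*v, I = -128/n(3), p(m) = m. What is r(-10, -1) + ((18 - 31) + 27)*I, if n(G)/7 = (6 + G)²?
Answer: 7925/81 ≈ 97.839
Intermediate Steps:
n(G) = 7*(6 + G)²
I = -128/567 (I = -128*1/(7*(6 + 3)²) = -128/(7*9²) = -128/(7*81) = -128/567 ≈ -0.22575)
r(R, v) = R² + v² (r(R, v) = R*R + v*v = R² + v²)
r(-10, -1) + ((18 - 31) + 27)*I = ((-10)² + (-1)²) + ((18 - 31) + 27)*(-128/567) = (100 + 1) + (-13 + 27)*(-128/567) = 101 + 14*(-128/567) = 101 - 256/81 = 7925/81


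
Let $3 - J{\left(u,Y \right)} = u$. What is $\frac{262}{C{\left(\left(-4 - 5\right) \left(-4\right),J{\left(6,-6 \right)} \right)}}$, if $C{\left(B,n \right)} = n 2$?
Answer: $- \frac{131}{3} \approx -43.667$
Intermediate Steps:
$J{\left(u,Y \right)} = 3 - u$
$C{\left(B,n \right)} = 2 n$
$\frac{262}{C{\left(\left(-4 - 5\right) \left(-4\right),J{\left(6,-6 \right)} \right)}} = \frac{262}{2 \left(3 - 6\right)} = \frac{262}{2 \left(-3\right)} = \frac{262}{-6} = 262 \left(- \frac{1}{6}\right) = - \frac{131}{3}$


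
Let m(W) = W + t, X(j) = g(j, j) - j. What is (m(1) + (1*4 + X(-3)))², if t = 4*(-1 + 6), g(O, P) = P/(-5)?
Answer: 20449/25 ≈ 817.96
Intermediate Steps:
g(O, P) = -P/5 (g(O, P) = P*(-⅕) = -P/5)
t = 20 (t = 4*5 = 20)
X(j) = -6*j/5 (X(j) = -j/5 - j = -6*j/5)
m(W) = 20 + W (m(W) = W + 20 = 20 + W)
(m(1) + (1*4 + X(-3)))² = ((20 + 1) + (1*4 - 6/5*(-3)))² = (21 + (4 + 18/5))² = (21 + 38/5)² = (143/5)² = 20449/25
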